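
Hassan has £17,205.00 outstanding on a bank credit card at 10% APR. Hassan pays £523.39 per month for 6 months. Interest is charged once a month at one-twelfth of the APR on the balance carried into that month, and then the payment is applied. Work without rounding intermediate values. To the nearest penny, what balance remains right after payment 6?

£14,876.88

Monthly rate r = 10%/12 = 0.833333% = 0.00833333.
Each month: B ← B·(1+r) − £523.39.
Month 1: interest £143.38; balance after payment £16,824.99.
Month 2: interest £140.21; balance after payment £16,441.80.
Month 3: interest £137.02; balance after payment £16,055.43.
Month 4: interest £133.80; balance after payment £15,665.83.
Month 5: interest £130.55; balance after payment £15,272.99.
Month 6: interest £127.27; balance after payment £14,876.88.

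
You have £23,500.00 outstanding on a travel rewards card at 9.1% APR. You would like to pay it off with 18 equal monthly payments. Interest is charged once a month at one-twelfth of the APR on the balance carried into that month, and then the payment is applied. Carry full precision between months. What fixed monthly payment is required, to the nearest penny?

£1,401.62

Monthly rate r = 9.1%/12 = 0.758333% = 0.00758333.
Level-payment amortization: P = B₀·r / (1 − (1+r)^(−n)) = 23500.00·0.00758333 / (1 − 1.00758^(−18)).
Denominator 1 − (1+r)^(−18) = 0.127144309.
P = 178.208 / 0.127144309 ≈ 1401.62.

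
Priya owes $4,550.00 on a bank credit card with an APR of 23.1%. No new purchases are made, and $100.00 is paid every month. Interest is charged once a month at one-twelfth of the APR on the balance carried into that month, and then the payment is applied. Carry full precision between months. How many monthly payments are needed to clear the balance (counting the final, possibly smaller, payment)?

Monthly rate r = 23.1%/12 = 1.925% = 0.01925.
Recurrence: B ← B·(1+r) − $100.00.
Month 1: interest $87.59; balance after payment $4,537.59.
Month 2: interest $87.35; balance after payment $4,524.94.
Closed form: n = −ln(1 − rB₀/P)/ln(1+r) = −ln(0.12412)/ln(1.01925) ≈ 109.428, so the balance reaches zero during payment 110.

110 months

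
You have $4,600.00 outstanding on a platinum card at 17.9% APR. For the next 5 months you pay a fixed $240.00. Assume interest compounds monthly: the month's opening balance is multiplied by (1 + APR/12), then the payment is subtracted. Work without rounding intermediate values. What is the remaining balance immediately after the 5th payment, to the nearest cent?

$3,717.13

Monthly rate r = 17.9%/12 = 1.49167% = 0.0149167.
Each month: B ← B·(1+r) − $240.00.
Month 1: interest $68.62; balance after payment $4,428.62.
Month 2: interest $66.06; balance after payment $4,254.68.
Month 3: interest $63.47; balance after payment $4,078.14.
Month 4: interest $60.83; balance after payment $3,898.97.
Month 5: interest $58.16; balance after payment $3,717.13.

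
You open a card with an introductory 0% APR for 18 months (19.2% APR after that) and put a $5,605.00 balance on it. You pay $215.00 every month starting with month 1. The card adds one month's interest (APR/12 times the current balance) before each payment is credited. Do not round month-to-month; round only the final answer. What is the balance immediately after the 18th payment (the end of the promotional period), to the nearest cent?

Promo months 1–18 at r₀ = 0%/12 = 0; months 19+ at r₁ = 19.2%/12 = 0.016.
After month 18 (no interest yet): B = $5,605.00 − 18·$215.00 = $1,735.00.

$1,735.00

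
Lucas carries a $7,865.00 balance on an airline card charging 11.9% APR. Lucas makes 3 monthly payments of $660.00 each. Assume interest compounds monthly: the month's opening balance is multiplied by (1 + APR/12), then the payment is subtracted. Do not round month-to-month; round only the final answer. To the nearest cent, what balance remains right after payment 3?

Monthly rate r = 11.9%/12 = 0.991667% = 0.00991667.
Each month: B ← B·(1+r) − $660.00.
Month 1: interest $77.99; balance after payment $7,282.99.
Month 2: interest $72.22; balance after payment $6,695.22.
Month 3: interest $66.39; balance after payment $6,101.61.

$6,101.61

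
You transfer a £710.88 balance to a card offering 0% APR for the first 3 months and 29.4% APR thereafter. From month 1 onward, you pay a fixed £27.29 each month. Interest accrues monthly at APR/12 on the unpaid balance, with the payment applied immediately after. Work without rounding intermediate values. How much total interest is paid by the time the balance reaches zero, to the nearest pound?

Promo months 1–3 at r₀ = 0%/12 = 0; months 4+ at r₁ = 29.4%/12 = 0.0245.
After month 3 (no interest yet): B = £710.88 − 3·£27.29 = £629.01.
Then at r₁ with £27.29/mo: n₂ = −ln(1 − r₁·B/P)/ln(1+r₁) ≈ 34.36 → 35 more payments.
Total paid = 37·£27.29 + £9.96 = £1,019.69; interest = £1,019.69 − £710.88 = £308.81.

£309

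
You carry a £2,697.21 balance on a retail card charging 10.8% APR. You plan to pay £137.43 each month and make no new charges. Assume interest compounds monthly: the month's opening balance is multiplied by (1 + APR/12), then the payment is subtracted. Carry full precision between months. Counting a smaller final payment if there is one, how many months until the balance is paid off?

Monthly rate r = 10.8%/12 = 0.9% = 0.009.
Recurrence: B ← B·(1+r) − £137.43.
Month 1: interest £24.27; balance after payment £2,584.05.
Month 2: interest £23.26; balance after payment £2,469.88.
Closed form: n = −ln(1 − rB₀/P)/ln(1+r) = −ln(0.82337)/ln(1.009) ≈ 21.692, so the balance reaches zero during payment 22.

22 months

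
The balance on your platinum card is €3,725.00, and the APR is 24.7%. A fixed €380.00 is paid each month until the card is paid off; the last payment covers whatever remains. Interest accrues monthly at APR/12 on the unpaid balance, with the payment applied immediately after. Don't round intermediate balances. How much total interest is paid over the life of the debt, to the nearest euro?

€478

Monthly rate r = 24.7%/12 = 2.05833% = 0.0205833.
Payoff takes n = ⌈−ln(1 − rB₀/P)/ln(1+r)⌉ = ⌈11.061⌉ = 12 payments; the last is €23.38.
Total paid = 11·€380.00 + €23.38 = €4,203.38.
Total interest = total paid − principal = €4,203.38 − €3,725.00 = €478.38.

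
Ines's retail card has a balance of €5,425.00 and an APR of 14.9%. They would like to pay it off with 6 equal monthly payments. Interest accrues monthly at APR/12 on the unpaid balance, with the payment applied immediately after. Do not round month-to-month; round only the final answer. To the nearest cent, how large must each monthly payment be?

Monthly rate r = 14.9%/12 = 1.24167% = 0.0124167.
Level-payment amortization: P = B₀·r / (1 − (1+r)^(−n)) = 5425.00·0.0124167 / (1 − 1.01242^(−6)).
Denominator 1 − (1+r)^(−6) = 0.071366634.
P = 67.3604 / 0.071366634 ≈ 943.86.

€943.86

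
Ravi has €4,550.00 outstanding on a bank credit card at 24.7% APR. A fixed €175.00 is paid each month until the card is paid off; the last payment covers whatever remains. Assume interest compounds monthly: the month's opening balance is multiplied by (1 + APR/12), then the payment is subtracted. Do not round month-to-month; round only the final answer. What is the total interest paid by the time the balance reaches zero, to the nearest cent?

Monthly rate r = 24.7%/12 = 2.05833% = 0.0205833.
Payoff takes n = ⌈−ln(1 − rB₀/P)/ln(1+r)⌉ = ⌈37.600⌉ = 38 payments; the last is €105.43.
Total paid = 37·€175.00 + €105.43 = €6,580.43.
Total interest = total paid − principal = €6,580.43 − €4,550.00 = €2,030.43.

€2,030.43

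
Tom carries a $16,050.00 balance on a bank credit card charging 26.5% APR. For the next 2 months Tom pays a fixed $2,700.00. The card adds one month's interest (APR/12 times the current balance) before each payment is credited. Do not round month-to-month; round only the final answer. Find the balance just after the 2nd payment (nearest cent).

Monthly rate r = 26.5%/12 = 2.20833% = 0.0220833.
Each month: B ← B·(1+r) − $2,700.00.
Month 1: interest $354.44; balance after payment $13,704.44.
Month 2: interest $302.64; balance after payment $11,307.08.

$11,307.08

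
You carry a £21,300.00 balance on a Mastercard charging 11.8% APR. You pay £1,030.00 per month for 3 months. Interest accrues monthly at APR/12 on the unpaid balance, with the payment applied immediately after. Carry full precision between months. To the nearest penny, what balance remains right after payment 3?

Monthly rate r = 11.8%/12 = 0.983333% = 0.00983333.
Each month: B ← B·(1+r) − £1,030.00.
Month 1: interest £209.45; balance after payment £20,479.45.
Month 2: interest £201.38; balance after payment £19,650.83.
Month 3: interest £193.23; balance after payment £18,814.06.

£18,814.06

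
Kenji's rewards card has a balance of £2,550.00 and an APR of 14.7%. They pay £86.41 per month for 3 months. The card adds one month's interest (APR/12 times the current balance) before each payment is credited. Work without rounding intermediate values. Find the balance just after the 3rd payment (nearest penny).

£2,382.45

Monthly rate r = 14.7%/12 = 1.225% = 0.01225.
Each month: B ← B·(1+r) − £86.41.
Month 1: interest £31.24; balance after payment £2,494.83.
Month 2: interest £30.56; balance after payment £2,438.98.
Month 3: interest £29.88; balance after payment £2,382.45.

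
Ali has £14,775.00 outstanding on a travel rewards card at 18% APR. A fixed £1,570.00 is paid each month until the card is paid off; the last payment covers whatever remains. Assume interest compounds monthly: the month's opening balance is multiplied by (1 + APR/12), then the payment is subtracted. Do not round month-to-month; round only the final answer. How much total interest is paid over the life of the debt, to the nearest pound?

£1,274

Monthly rate r = 18%/12 = 1.5% = 0.015.
Payoff takes n = ⌈−ln(1 − rB₀/P)/ln(1+r)⌉ = ⌈10.221⌉ = 11 payments; the last is £348.87.
Total paid = 10·£1,570.00 + £348.87 = £16,048.87.
Total interest = total paid − principal = £16,048.87 − £14,775.00 = £1,273.87.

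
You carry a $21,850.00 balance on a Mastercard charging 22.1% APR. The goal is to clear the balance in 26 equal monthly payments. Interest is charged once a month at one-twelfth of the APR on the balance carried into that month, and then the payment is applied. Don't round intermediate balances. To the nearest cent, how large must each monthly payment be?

$1,065.15

Monthly rate r = 22.1%/12 = 1.84167% = 0.0184167.
Level-payment amortization: P = B₀·r / (1 − (1+r)^(−n)) = 21850.00·0.0184167 / (1 − 1.01842^(−26)).
Denominator 1 − (1+r)^(−26) = 0.377789908.
P = 402.404 / 0.377789908 ≈ 1065.15.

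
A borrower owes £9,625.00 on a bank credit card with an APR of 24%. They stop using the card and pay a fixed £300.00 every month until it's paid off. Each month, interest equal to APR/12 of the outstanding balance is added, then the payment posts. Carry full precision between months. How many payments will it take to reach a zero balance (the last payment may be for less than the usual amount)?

Monthly rate r = 24%/12 = 2% = 0.02.
Recurrence: B ← B·(1+r) − £300.00.
Month 1: interest £192.50; balance after payment £9,517.50.
Month 2: interest £190.35; balance after payment £9,407.85.
Closed form: n = −ln(1 − rB₀/P)/ln(1+r) = −ln(0.35833)/ln(1.02) ≈ 51.826, so the balance reaches zero during payment 52.

52 months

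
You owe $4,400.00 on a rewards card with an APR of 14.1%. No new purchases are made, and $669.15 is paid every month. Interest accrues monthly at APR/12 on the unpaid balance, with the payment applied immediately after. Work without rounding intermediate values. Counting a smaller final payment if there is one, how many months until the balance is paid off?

Monthly rate r = 14.1%/12 = 1.175% = 0.01175.
Recurrence: B ← B·(1+r) − $669.15.
Month 1: interest $51.70; balance after payment $3,782.55.
Month 2: interest $44.44; balance after payment $3,157.84.
Closed form: n = −ln(1 − rB₀/P)/ln(1+r) = −ln(0.92274)/ln(1.01175) ≈ 6.884, so the balance reaches zero during payment 7.

7 months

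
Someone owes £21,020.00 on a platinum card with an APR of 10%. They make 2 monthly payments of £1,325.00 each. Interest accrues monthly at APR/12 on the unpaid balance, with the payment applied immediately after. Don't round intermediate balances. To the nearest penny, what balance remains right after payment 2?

£18,710.75

Monthly rate r = 10%/12 = 0.833333% = 0.00833333.
Each month: B ← B·(1+r) − £1,325.00.
Month 1: interest £175.17; balance after payment £19,870.17.
Month 2: interest £165.58; balance after payment £18,710.75.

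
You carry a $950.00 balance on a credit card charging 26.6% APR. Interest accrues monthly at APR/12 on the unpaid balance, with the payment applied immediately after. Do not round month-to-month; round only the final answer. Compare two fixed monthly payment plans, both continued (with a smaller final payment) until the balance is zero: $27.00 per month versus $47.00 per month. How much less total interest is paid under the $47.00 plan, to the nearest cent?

$590.26

Monthly rate r = 26.6%/12 = 2.21667% = 0.0221667.
At $27.00/mo: n = ⌈−ln(1 − rB₀/P)/ln(1+r)⌉ = 70 payments (last $1.31); total interest = total paid − $950.00 = $914.31.
At $47.00/mo: 28 payments (last $5.05); total interest $324.05.
Interest saved = $914.31 − $324.05 = $590.26.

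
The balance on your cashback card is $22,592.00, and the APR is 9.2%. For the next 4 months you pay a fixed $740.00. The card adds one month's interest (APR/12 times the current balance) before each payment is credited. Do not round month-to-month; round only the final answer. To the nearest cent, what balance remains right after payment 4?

$20,298.62

Monthly rate r = 9.2%/12 = 0.766667% = 0.00766667.
Each month: B ← B·(1+r) − $740.00.
Month 1: interest $173.21; balance after payment $22,025.21.
Month 2: interest $168.86; balance after payment $21,454.07.
Month 3: interest $164.48; balance after payment $20,878.55.
Month 4: interest $160.07; balance after payment $20,298.62.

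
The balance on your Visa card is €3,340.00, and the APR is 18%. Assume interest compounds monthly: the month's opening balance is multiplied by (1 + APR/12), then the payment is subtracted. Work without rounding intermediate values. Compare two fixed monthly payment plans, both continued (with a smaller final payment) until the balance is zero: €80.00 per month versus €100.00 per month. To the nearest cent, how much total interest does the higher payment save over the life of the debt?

€619.06

Monthly rate r = 18%/12 = 1.5% = 0.015.
At €80.00/mo: n = ⌈−ln(1 − rB₀/P)/ln(1+r)⌉ = 67 payments (last €8.22); total interest = total paid − €3,340.00 = €1,948.22.
At €100.00/mo: 47 payments (last €69.16); total interest €1,329.16.
Interest saved = €1,948.22 − €1,329.16 = €619.06.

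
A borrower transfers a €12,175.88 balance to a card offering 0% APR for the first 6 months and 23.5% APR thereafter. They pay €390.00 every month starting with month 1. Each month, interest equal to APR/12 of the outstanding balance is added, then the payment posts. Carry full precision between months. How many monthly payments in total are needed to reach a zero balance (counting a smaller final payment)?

Promo months 1–6 at r₀ = 0%/12 = 0; months 7+ at r₁ = 23.5%/12 = 0.0195833.
After month 6 (no interest yet): B = €12,175.88 − 6·€390.00 = €9,835.88.
Then at r₁ with €390.00/mo: n₂ = −ln(1 − r₁·B/P)/ln(1+r₁) ≈ 35.11 → 36 more payments.

42 months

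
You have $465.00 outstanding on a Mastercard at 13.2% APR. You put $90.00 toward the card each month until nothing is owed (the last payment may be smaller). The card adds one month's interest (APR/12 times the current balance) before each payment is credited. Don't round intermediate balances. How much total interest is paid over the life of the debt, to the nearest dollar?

$16

Monthly rate r = 13.2%/12 = 1.1% = 0.011.
Payoff takes n = ⌈−ln(1 − rB₀/P)/ln(1+r)⌉ = ⌈5.349⌉ = 6 payments; the last is $31.48.
Total paid = 5·$90.00 + $31.48 = $481.48.
Total interest = total paid − principal = $481.48 − $465.00 = $16.48.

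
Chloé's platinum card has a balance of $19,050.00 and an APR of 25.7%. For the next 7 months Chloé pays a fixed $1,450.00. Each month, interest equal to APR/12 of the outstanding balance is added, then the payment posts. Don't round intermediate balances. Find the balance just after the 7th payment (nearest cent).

$11,270.18

Monthly rate r = 25.7%/12 = 2.14167% = 0.0214167.
Each month: B ← B·(1+r) − $1,450.00.
Month 1: interest $407.99; balance after payment $18,007.99.
Month 2: interest $385.67; balance after payment $16,943.66.
Month 3: interest $362.88; balance after payment $15,856.54.
Month 4: interest $339.59; balance after payment $14,746.13.
Month 5: interest $315.81; balance after payment $13,611.94.
Month 6: interest $291.52; balance after payment $12,453.46.
Month 7: interest $266.71; balance after payment $11,270.18.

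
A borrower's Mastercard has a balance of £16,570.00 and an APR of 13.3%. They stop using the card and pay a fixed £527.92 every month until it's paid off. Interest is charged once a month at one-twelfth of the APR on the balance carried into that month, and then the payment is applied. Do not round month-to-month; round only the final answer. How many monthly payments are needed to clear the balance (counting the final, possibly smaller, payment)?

39 payments

Monthly rate r = 13.3%/12 = 1.10833% = 0.0110833.
Recurrence: B ← B·(1+r) − £527.92.
Month 1: interest £183.65; balance after payment £16,225.73.
Month 2: interest £179.84; balance after payment £15,877.65.
Closed form: n = −ln(1 − rB₀/P)/ln(1+r) = −ln(0.65212)/ln(1.01108) ≈ 38.787, so the balance reaches zero during payment 39.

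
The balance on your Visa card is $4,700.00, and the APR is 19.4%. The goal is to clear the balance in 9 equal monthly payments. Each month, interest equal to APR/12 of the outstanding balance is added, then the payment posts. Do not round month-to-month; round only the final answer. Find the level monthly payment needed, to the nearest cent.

Monthly rate r = 19.4%/12 = 1.61667% = 0.0161667.
Level-payment amortization: P = B₀·r / (1 − (1+r)^(−n)) = 4700.00·0.0161667 / (1 − 1.01617^(−9)).
Denominator 1 − (1+r)^(−9) = 0.134403487.
P = 75.9833 / 0.134403487 ≈ 565.34.

$565.34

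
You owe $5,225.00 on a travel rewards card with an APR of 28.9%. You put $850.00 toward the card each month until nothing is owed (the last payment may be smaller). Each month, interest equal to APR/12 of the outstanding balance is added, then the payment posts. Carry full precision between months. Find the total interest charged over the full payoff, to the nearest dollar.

Monthly rate r = 28.9%/12 = 2.40833% = 0.0240833.
Payoff takes n = ⌈−ln(1 − rB₀/P)/ln(1+r)⌉ = ⌈6.732⌉ = 7 payments; the last is $624.54.
Total paid = 6·$850.00 + $624.54 = $5,724.54.
Total interest = total paid − principal = $5,724.54 − $5,225.00 = $499.54.

$500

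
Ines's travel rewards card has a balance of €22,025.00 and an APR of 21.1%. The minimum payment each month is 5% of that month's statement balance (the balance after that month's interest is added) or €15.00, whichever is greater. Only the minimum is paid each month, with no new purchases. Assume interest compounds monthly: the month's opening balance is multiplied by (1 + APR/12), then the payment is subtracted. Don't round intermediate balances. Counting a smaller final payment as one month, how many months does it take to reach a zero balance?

Monthly rate r = 21.1%/12 = 1.75833% = 0.0175833.
While 5% of the post-interest balance exceeds €15.00, each month B ← (B·(1+r))·(1 − 0.05), i.e. B shrinks by the factor (1+r)·0.95 = 0.9667.
This holds for months 1–128. Entering month 129 the balance is €288.73; 5% of the post-interest balance is now below €15.00, so the flat €15.00 minimum applies from here.
From month 129 a fixed €15.00 at rate r clears €288.73 in 24 more payments. Total: 128 + 24 = 152 months.

152 months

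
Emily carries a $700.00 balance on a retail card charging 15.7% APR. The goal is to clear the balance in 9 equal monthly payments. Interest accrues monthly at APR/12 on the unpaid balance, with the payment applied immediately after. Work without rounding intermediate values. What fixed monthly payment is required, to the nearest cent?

Monthly rate r = 15.7%/12 = 1.30833% = 0.0130833.
Level-payment amortization: P = B₀·r / (1 − (1+r)^(−n)) = 700.00·0.0130833 / (1 − 1.01308^(−9)).
Denominator 1 − (1+r)^(−9) = 0.110402684.
P = 9.15833 / 0.110402684 ≈ 82.95.

$82.95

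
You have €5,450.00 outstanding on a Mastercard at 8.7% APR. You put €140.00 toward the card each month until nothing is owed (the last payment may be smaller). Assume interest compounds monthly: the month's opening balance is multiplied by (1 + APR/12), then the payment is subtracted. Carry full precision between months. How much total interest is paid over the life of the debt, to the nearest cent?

€976.71

Monthly rate r = 8.7%/12 = 0.725% = 0.00725.
Payoff takes n = ⌈−ln(1 − rB₀/P)/ln(1+r)⌉ = ⌈45.905⌉ = 46 payments; the last is €126.71.
Total paid = 45·€140.00 + €126.71 = €6,426.71.
Total interest = total paid − principal = €6,426.71 − €5,450.00 = €976.71.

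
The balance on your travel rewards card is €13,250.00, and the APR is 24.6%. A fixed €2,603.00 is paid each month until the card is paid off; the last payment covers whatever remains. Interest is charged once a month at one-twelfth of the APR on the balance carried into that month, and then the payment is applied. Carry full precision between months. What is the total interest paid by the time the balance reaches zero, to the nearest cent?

€892.95

Monthly rate r = 24.6%/12 = 2.05% = 0.0205.
Payoff takes n = ⌈−ln(1 − rB₀/P)/ln(1+r)⌉ = ⌈5.431⌉ = 6 payments; the last is €1,127.95.
Total paid = 5·€2,603.00 + €1,127.95 = €14,142.95.
Total interest = total paid − principal = €14,142.95 − €13,250.00 = €892.95.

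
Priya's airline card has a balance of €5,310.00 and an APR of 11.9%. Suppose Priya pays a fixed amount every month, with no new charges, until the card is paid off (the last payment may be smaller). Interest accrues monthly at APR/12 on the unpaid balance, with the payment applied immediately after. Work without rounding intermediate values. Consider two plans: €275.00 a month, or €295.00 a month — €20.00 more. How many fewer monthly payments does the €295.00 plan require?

Monthly rate r = 11.9%/12 = 0.991667% = 0.00991667.
At €275.00/mo: n = ⌈−ln(1 − rB₀/P)/ln(1+r)⌉ = 22 payments (last €148.82); total interest = total paid − €5,310.00 = €613.82.
At €295.00/mo: 20 payments (last €273.19); total interest €568.19.
Payments saved = 22 − 20 = 2.

2 fewer payments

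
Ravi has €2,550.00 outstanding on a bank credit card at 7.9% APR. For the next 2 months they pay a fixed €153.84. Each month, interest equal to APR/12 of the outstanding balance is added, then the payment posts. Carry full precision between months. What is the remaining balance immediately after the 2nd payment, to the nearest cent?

€2,274.99

Monthly rate r = 7.9%/12 = 0.658333% = 0.00658333.
Each month: B ← B·(1+r) − €153.84.
Month 1: interest €16.79; balance after payment €2,412.95.
Month 2: interest €15.89; balance after payment €2,274.99.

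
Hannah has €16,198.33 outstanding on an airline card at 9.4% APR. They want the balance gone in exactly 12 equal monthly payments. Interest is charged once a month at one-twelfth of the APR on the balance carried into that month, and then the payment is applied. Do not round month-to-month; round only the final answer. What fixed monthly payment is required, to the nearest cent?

Monthly rate r = 9.4%/12 = 0.783333% = 0.00783333.
Level-payment amortization: P = B₀·r / (1 − (1+r)^(−n)) = 16198.33·0.00783333 / (1 − 1.00783^(−12)).
Denominator 1 − (1+r)^(−12) = 0.0893837809.
P = 126.887 / 0.0893837809 ≈ 1419.57.

€1,419.57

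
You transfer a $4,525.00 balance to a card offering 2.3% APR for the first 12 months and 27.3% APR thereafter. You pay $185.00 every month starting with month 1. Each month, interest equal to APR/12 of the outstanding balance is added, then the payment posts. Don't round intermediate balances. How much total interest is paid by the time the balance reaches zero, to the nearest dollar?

Promo months 1–12 at r₀ = 2.3%/12 = 0.00191667; months 13+ at r₁ = 27.3%/12 = 0.02275.
After month 12: iterate B ← B·(1+r₀) − $185.00 for 12 months → $2,386.63.
Then at r₁ with $185.00/mo: n₂ = −ln(1 − r₁·B/P)/ln(1+r₁) ≈ 15.44 → 16 more payments.
Total paid = 27·$185.00 + $82.69 = $5,077.69; interest = $5,077.69 − $4,525.00 = $552.69.

$553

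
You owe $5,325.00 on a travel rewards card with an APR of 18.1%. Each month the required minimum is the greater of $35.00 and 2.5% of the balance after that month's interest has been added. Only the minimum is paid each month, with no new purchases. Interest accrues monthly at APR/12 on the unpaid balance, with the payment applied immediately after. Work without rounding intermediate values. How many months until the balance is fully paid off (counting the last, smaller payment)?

Monthly rate r = 18.1%/12 = 1.50833% = 0.0150833.
While 2.5% of the post-interest balance exceeds $35.00, each month B ← (B·(1+r))·(1 − 0.025), i.e. B shrinks by the factor (1+r)·0.975 = 0.98971.
This holds for months 1–131. Entering month 132 the balance is $1,372.92; 2.5% of the post-interest balance is now below $35.00, so the flat $35.00 minimum applies from here.
From month 132 a fixed $35.00 at rate r clears $1,372.92 in 60 more payments. Total: 131 + 60 = 191 months.

191 months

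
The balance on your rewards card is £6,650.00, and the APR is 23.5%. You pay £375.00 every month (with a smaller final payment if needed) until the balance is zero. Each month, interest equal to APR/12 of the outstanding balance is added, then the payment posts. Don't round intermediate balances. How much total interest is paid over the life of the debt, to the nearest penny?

Monthly rate r = 23.5%/12 = 1.95833% = 0.0195833.
Payoff takes n = ⌈−ln(1 − rB₀/P)/ln(1+r)⌉ = ⌈21.997⌉ = 22 payments; the last is £373.75.
Total paid = 21·£375.00 + £373.75 = £8,248.75.
Total interest = total paid − principal = £8,248.75 − £6,650.00 = £1,598.75.

£1,598.75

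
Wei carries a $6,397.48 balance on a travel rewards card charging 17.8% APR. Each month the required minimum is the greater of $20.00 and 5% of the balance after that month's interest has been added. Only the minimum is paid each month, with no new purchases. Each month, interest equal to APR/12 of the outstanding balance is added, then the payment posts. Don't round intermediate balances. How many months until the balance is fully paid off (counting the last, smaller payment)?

Monthly rate r = 17.8%/12 = 1.48333% = 0.0148333.
While 5% of the post-interest balance exceeds $20.00, each month B ← (B·(1+r))·(1 − 0.05), i.e. B shrinks by the factor (1+r)·0.95 = 0.96409.
This holds for months 1–77. Entering month 78 the balance is $382.93; 5% of the post-interest balance is now below $20.00, so the flat $20.00 minimum applies from here.
From month 78 a fixed $20.00 at rate r clears $382.93 in 23 more payments. Total: 77 + 23 = 100 months.

100 months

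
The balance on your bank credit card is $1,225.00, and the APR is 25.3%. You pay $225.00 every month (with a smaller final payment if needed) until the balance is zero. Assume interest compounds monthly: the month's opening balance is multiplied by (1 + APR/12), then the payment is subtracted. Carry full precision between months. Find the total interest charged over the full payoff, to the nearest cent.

Monthly rate r = 25.3%/12 = 2.10833% = 0.0210833.
Payoff takes n = ⌈−ln(1 − rB₀/P)/ln(1+r)⌉ = ⌈5.844⌉ = 6 payments; the last is $190.18.
Total paid = 5·$225.00 + $190.18 = $1,315.18.
Total interest = total paid − principal = $1,315.18 − $1,225.00 = $90.18.

$90.18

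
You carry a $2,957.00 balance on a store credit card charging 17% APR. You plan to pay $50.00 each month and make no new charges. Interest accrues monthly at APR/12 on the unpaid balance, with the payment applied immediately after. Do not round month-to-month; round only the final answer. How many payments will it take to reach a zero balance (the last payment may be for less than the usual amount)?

130 months

Monthly rate r = 17%/12 = 1.41667% = 0.0141667.
Recurrence: B ← B·(1+r) − $50.00.
Month 1: interest $41.89; balance after payment $2,948.89.
Month 2: interest $41.78; balance after payment $2,940.67.
Closed form: n = −ln(1 − rB₀/P)/ln(1+r) = −ln(0.16218)/ln(1.01417) ≈ 129.309, so the balance reaches zero during payment 130.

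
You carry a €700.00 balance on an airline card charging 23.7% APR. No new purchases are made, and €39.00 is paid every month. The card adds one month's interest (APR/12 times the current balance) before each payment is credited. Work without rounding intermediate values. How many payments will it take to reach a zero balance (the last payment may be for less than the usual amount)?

23 months

Monthly rate r = 23.7%/12 = 1.975% = 0.01975.
Recurrence: B ← B·(1+r) − €39.00.
Month 1: interest €13.82; balance after payment €674.83.
Month 2: interest €13.33; balance after payment €649.15.
Closed form: n = −ln(1 − rB₀/P)/ln(1+r) = −ln(0.64551)/ln(1.01975) ≈ 22.381, so the balance reaches zero during payment 23.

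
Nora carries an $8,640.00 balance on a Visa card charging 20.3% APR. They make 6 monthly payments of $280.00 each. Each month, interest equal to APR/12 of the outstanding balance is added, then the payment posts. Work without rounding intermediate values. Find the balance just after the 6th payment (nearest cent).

$7,802.22

Monthly rate r = 20.3%/12 = 1.69167% = 0.0169167.
Each month: B ← B·(1+r) − $280.00.
Month 1: interest $146.16; balance after payment $8,506.16.
Month 2: interest $143.90; balance after payment $8,370.06.
Month 3: interest $141.59; balance after payment $8,231.65.
Month 4: interest $139.25; balance after payment $8,090.90.
Month 5: interest $136.87; balance after payment $7,947.77.
Month 6: interest $134.45; balance after payment $7,802.22.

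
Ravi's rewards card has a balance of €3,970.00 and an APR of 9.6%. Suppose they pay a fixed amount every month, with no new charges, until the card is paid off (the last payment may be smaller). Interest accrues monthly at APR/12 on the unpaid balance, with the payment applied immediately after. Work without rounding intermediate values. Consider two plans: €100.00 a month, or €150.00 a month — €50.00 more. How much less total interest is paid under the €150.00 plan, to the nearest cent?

€316.97

Monthly rate r = 9.6%/12 = 0.8% = 0.008.
At €100.00/mo: n = ⌈−ln(1 − rB₀/P)/ln(1+r)⌉ = 48 payments (last €95.84); total interest = total paid − €3,970.00 = €825.84.
At €150.00/mo: 30 payments (last €128.87); total interest €508.87.
Interest saved = €825.84 − €508.87 = €316.97.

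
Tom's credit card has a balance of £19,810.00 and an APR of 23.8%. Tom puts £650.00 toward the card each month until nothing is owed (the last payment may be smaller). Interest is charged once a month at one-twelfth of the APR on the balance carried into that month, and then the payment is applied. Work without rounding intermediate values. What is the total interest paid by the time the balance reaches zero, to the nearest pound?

£10,889

Monthly rate r = 23.8%/12 = 1.98333% = 0.0198333.
Payoff takes n = ⌈−ln(1 − rB₀/P)/ln(1+r)⌉ = ⌈47.227⌉ = 48 payments; the last is £148.66.
Total paid = 47·£650.00 + £148.66 = £30,698.66.
Total interest = total paid − principal = £30,698.66 − £19,810.00 = £10,888.66.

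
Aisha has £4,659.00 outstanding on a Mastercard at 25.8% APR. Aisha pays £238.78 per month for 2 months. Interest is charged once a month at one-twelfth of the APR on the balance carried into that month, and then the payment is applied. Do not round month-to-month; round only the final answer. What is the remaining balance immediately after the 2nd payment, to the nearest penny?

£4,378.80

Monthly rate r = 25.8%/12 = 2.15% = 0.0215.
Each month: B ← B·(1+r) − £238.78.
Month 1: interest £100.17; balance after payment £4,520.39.
Month 2: interest £97.19; balance after payment £4,378.80.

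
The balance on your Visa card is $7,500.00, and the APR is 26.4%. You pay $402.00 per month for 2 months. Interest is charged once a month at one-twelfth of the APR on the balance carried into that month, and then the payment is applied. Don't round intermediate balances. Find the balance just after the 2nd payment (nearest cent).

$7,020.79

Monthly rate r = 26.4%/12 = 2.2% = 0.022.
Each month: B ← B·(1+r) − $402.00.
Month 1: interest $165.00; balance after payment $7,263.00.
Month 2: interest $159.79; balance after payment $7,020.79.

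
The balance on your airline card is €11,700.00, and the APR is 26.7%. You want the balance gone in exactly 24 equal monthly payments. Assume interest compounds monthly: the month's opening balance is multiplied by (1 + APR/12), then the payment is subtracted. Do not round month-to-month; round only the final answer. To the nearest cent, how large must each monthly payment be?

Monthly rate r = 26.7%/12 = 2.225% = 0.02225.
Level-payment amortization: P = B₀·r / (1 − (1+r)^(−n)) = 11700.00·0.02225 / (1 − 1.02225^(−24)).
Denominator 1 − (1+r)^(−24) = 0.410302701.
P = 260.325 / 0.410302701 ≈ 634.47.

€634.47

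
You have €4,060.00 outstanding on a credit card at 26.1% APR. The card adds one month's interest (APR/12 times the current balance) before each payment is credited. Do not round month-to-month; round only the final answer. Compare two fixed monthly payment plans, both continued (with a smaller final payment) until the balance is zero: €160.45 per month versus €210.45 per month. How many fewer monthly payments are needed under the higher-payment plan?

12 fewer payments

Monthly rate r = 26.1%/12 = 2.175% = 0.02175.
At €160.45/mo: n = ⌈−ln(1 − rB₀/P)/ln(1+r)⌉ = 38 payments (last €23.94); total interest = total paid − €4,060.00 = €1,900.59.
At €210.45/mo: 26 payments (last €60.30); total interest €1,261.55.
Payments saved = 38 − 26 = 12.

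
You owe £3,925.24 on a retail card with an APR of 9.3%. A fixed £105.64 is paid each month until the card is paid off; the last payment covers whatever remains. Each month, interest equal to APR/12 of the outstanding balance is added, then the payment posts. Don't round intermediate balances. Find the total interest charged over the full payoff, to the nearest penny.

£722.14

Monthly rate r = 9.3%/12 = 0.775% = 0.00775.
Payoff takes n = ⌈−ln(1 − rB₀/P)/ln(1+r)⌉ = ⌈43.993⌉ = 44 payments; the last is £104.86.
Total paid = 43·£105.64 + £104.86 = £4,647.38.
Total interest = total paid − principal = £4,647.38 − £3,925.24 = £722.14.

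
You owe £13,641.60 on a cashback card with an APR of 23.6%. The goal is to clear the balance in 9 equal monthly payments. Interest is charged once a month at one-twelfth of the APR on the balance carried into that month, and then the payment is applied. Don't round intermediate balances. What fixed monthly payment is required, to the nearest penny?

£1,668.65

Monthly rate r = 23.6%/12 = 1.96667% = 0.0196667.
Level-payment amortization: P = B₀·r / (1 − (1+r)^(−n)) = 13641.60·0.0196667 / (1 − 1.01967^(−9)).
Denominator 1 − (1+r)^(−9) = 0.160779663.
P = 268.285 / 0.160779663 ≈ 1668.65.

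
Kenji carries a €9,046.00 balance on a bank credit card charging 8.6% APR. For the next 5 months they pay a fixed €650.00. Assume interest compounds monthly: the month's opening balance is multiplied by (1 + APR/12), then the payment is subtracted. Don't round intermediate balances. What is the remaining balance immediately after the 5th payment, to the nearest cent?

Monthly rate r = 8.6%/12 = 0.716667% = 0.00716667.
Each month: B ← B·(1+r) − €650.00.
Month 1: interest €64.83; balance after payment €8,460.83.
Month 2: interest €60.64; balance after payment €7,871.47.
Month 3: interest €56.41; balance after payment €7,277.88.
Month 4: interest €52.16; balance after payment €6,680.04.
Month 5: interest €47.87; balance after payment €6,077.91.

€6,077.91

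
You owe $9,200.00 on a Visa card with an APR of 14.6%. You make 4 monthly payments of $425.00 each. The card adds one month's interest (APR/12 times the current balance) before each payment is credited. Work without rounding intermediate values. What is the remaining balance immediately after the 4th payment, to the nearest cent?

$7,924.69

Monthly rate r = 14.6%/12 = 1.21667% = 0.0121667.
Each month: B ← B·(1+r) − $425.00.
Month 1: interest $111.93; balance after payment $8,886.93.
Month 2: interest $108.12; balance after payment $8,570.06.
Month 3: interest $104.27; balance after payment $8,249.33.
Month 4: interest $100.37; balance after payment $7,924.69.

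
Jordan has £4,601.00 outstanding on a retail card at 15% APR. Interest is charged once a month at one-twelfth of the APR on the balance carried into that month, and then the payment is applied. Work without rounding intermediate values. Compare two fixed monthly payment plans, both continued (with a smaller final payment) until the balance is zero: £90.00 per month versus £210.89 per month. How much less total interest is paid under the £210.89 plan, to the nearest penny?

Monthly rate r = 15%/12 = 1.25% = 0.0125.
At £90.00/mo: n = ⌈−ln(1 − rB₀/P)/ln(1+r)⌉ = 83 payments (last £2.24); total interest = total paid − £4,601.00 = £2,781.24.
At £210.89/mo: 26 payments (last £133.93); total interest £805.18.
Interest saved = £2,781.24 − £805.18 = £1,976.06.

£1,976.06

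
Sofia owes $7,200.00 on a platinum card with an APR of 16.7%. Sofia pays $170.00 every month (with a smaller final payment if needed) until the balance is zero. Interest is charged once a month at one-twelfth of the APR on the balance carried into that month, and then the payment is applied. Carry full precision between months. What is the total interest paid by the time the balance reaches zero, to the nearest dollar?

Monthly rate r = 16.7%/12 = 1.39167% = 0.0139167.
Payoff takes n = ⌈−ln(1 − rB₀/P)/ln(1+r)⌉ = ⌈64.408⌉ = 65 payments; the last is $69.64.
Total paid = 64·$170.00 + $69.64 = $10,949.64.
Total interest = total paid − principal = $10,949.64 − $7,200.00 = $3,749.64.

$3,750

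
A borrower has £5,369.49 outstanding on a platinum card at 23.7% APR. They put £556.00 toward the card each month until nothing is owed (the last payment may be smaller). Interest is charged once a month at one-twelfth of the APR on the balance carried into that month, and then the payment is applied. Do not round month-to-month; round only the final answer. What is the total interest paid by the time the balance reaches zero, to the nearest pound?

£648

Monthly rate r = 23.7%/12 = 1.975% = 0.01975.
Payoff takes n = ⌈−ln(1 − rB₀/P)/ln(1+r)⌉ = ⌈10.821⌉ = 11 payments; the last is £457.12.
Total paid = 10·£556.00 + £457.12 = £6,017.12.
Total interest = total paid − principal = £6,017.12 − £5,369.49 = £647.63.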